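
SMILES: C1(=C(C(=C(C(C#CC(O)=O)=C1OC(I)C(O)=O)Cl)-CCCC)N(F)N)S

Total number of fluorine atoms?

1

The symbol for fluorine appears 1 time in the SMILES.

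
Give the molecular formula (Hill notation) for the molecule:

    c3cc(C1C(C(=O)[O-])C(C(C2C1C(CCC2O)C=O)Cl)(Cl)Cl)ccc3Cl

Heavy atoms from the SMILES: 18 C, 4 Cl, 4 O.
Implicit hydrogens by atom environment:
  8 × C: 1 H each → 8
  4 × C (aromatic): 1 H each → 4
  4 × Cl: no H
  2 × C: 2 H each → 4
  2 × C: no H
  2 × C (aromatic): no H
  2 × O: no H
  1 × O: 1 H
  1 × O (charge -1): no H
  Total hydrogens = 17.
Net charge -1.
Molecular formula: C18H17Cl4O4-

C18H17Cl4O4-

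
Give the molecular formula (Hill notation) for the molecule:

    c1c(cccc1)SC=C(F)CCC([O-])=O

Heavy atoms from the SMILES: 11 C, 1 F, 2 O, 1 S.
Implicit hydrogens by atom environment:
  5 × C (aromatic): 1 H each → 5
  2 × C: 2 H each → 4
  2 × C: no H
  1 × C: 1 H
  1 × C (aromatic): no H
  1 × F: no H
  1 × O: no H
  1 × O (charge -1): no H
  1 × S: no H
  Total hydrogens = 10.
Net charge -1.
Molecular formula: C11H10FO2S-

C11H10FO2S-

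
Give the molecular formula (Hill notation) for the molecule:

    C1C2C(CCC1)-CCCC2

Heavy atoms from the SMILES: 10 C.
Implicit hydrogens by atom environment:
  8 × C: 2 H each → 16
  2 × C: 1 H each → 2
  Total hydrogens = 18.
Molecular formula: C10H18

C10H18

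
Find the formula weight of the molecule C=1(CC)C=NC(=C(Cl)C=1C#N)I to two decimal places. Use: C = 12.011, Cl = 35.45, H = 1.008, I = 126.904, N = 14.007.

292.50

Molecular formula: C8H6ClIN2.
M = 8×12.011 + 1×35.45 + 6×1.008 + 1×126.904 + 2×14.007 = 292.50 g/mol.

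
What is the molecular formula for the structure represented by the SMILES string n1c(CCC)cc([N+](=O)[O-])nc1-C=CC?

Heavy atoms from the SMILES: 10 C, 3 N, 2 O.
Implicit hydrogens by atom environment:
  3 × C (aromatic): no H
  2 × C: 3 H each → 6
  2 × C: 2 H each → 4
  2 × C: 1 H each → 2
  2 × N (aromatic): no H
  1 × C (aromatic): 1 H
  1 × N (charge +1): no H
  1 × O: no H
  1 × O (charge -1): no H
  Total hydrogens = 13.
Molecular formula: C10H13N3O2

C10H13N3O2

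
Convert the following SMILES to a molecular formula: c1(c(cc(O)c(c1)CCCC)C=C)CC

C14H20O

Heavy atoms from the SMILES: 14 C, 1 O.
Implicit hydrogens by atom environment:
  5 × C: 2 H each → 10
  4 × C (aromatic): no H
  2 × C: 3 H each → 6
  2 × C (aromatic): 1 H each → 2
  1 × C: 1 H
  1 × O: 1 H
  Total hydrogens = 20.
Molecular formula: C14H20O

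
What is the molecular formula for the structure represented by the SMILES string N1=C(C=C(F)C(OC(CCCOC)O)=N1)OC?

Heavy atoms from the SMILES: 10 C, 1 F, 2 N, 4 O.
Implicit hydrogens by atom environment:
  3 × C: 2 H each → 6
  3 × C (aromatic): no H
  3 × O: no H
  2 × C: 3 H each → 6
  2 × N (aromatic): no H
  1 × C (aromatic): 1 H
  1 × C: 1 H
  1 × F: no H
  1 × O: 1 H
  Total hydrogens = 15.
Molecular formula: C10H15FN2O4

C10H15FN2O4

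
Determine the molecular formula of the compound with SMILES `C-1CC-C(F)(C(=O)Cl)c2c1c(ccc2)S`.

Heavy atoms from the SMILES: 11 C, 1 Cl, 1 F, 1 O, 1 S.
Implicit hydrogens by atom environment:
  3 × C: 2 H each → 6
  3 × C (aromatic): 1 H each → 3
  3 × C (aromatic): no H
  2 × C: no H
  1 × Cl: no H
  1 × F: no H
  1 × O: no H
  1 × S: 1 H
  Total hydrogens = 10.
Molecular formula: C11H10ClFOS

C11H10ClFOS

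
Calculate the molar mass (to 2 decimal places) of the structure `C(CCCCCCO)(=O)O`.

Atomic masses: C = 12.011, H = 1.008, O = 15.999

146.19

Molecular formula: C7H14O3.
M = 7×12.011 + 14×1.008 + 3×15.999 = 146.19 g/mol.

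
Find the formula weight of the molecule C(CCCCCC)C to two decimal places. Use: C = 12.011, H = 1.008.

114.23

Molecular formula: C8H18.
M = 8×12.011 + 18×1.008 = 114.23 g/mol.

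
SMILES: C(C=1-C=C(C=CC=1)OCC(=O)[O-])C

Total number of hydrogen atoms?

11

Hydrogens are implicit in SMILES; fill each atom to its normal valence:
  4 × C (aromatic): 1 H each → 4
  2 × C: 2 H each → 4
  2 × C (aromatic): no H
  2 × O: no H
  1 × C: 3 H
  1 × C: no H
  1 × O (charge -1): no H
  Total hydrogens = 11.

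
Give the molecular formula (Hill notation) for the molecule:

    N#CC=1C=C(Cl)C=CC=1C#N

Heavy atoms from the SMILES: 8 C, 1 Cl, 2 N.
Implicit hydrogens by atom environment:
  3 × C (aromatic): 1 H each → 3
  3 × C (aromatic): no H
  2 × C: no H
  2 × N: no H
  1 × Cl: no H
  Total hydrogens = 3.
Molecular formula: C8H3ClN2

C8H3ClN2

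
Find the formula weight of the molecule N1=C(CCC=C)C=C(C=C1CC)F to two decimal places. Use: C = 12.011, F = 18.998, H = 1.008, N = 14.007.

Molecular formula: C11H14FN.
M = 11×12.011 + 1×18.998 + 14×1.008 + 1×14.007 = 179.24 g/mol.

179.24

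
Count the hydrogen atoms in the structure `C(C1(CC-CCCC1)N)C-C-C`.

Hydrogens are implicit in SMILES; fill each atom to its normal valence:
  9 × C: 2 H each → 18
  1 × C: 3 H
  1 × C: no H
  1 × N: 2 H
  Total hydrogens = 23.

23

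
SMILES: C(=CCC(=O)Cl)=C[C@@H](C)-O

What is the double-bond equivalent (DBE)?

3

Molecular formula from the SMILES: C7H9ClO2.
DoU = (2C + 2 + N − H − X)/2 = (2·7 + 2 + 0 − 9 − 1)/2 = 6/2 = 3.
(Structurally: 0 ring(s) + 3 π bond(s) = 3.)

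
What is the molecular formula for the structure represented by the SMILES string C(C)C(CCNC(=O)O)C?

C7H15NO2

Heavy atoms from the SMILES: 7 C, 1 N, 2 O.
Implicit hydrogens by atom environment:
  3 × C: 2 H each → 6
  2 × C: 3 H each → 6
  1 × C: 1 H
  1 × C: no H
  1 × N: 1 H
  1 × O: 1 H
  1 × O: no H
  Total hydrogens = 15.
Molecular formula: C7H15NO2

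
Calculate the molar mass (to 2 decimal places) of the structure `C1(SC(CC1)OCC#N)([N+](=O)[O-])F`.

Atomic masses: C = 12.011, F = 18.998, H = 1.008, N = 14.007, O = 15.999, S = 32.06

Molecular formula: C6H7FN2O3S.
M = 6×12.011 + 1×18.998 + 7×1.008 + 2×14.007 + 3×15.999 + 1×32.06 = 206.19 g/mol.

206.19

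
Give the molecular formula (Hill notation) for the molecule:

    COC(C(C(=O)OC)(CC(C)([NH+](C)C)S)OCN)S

C11H25N2O4S2+

Heavy atoms from the SMILES: 11 C, 2 N, 4 O, 2 S.
Implicit hydrogens by atom environment:
  5 × C: 3 H each → 15
  4 × O: no H
  3 × C: no H
  2 × C: 2 H each → 4
  2 × S: 1 H each → 2
  1 × C: 1 H
  1 × N: 2 H
  1 × N (charge +1): 1 H
  Total hydrogens = 25.
Net charge +1.
Molecular formula: C11H25N2O4S2+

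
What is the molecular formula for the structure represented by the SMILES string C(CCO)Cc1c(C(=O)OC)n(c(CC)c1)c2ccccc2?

Heavy atoms from the SMILES: 18 C, 1 N, 3 O.
Implicit hydrogens by atom environment:
  6 × C (aromatic): 1 H each → 6
  5 × C: 2 H each → 10
  4 × C (aromatic): no H
  2 × C: 3 H each → 6
  2 × O: no H
  1 × C: no H
  1 × N (aromatic): no H
  1 × O: 1 H
  Total hydrogens = 23.
Molecular formula: C18H23NO3

C18H23NO3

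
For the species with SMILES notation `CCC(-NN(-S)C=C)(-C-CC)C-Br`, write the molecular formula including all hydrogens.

C9H19BrN2S

Heavy atoms from the SMILES: 1 Br, 9 C, 2 N, 1 S.
Implicit hydrogens by atom environment:
  5 × C: 2 H each → 10
  2 × C: 3 H each → 6
  1 × Br: no H
  1 × C: 1 H
  1 × C: no H
  1 × N: 1 H
  1 × N: no H
  1 × S: 1 H
  Total hydrogens = 19.
Molecular formula: C9H19BrN2S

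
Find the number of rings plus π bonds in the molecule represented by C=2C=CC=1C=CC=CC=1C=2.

Molecular formula from the SMILES: C10H8.
DoU = (2C + 2 + N − H − X)/2 = (2·10 + 2 + 0 − 8 − 0)/2 = 14/2 = 7.
(Structurally: 2 ring(s) + 5 π bond(s) = 7.)

7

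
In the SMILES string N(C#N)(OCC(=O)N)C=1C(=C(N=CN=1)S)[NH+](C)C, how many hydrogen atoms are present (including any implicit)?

13

Hydrogens are implicit in SMILES; fill each atom to its normal valence:
  3 × C (aromatic): no H
  2 × C: 3 H each → 6
  2 × C: no H
  2 × N (aromatic): no H
  2 × N: no H
  2 × O: no H
  1 × C: 2 H
  1 × C (aromatic): 1 H
  1 × N: 2 H
  1 × N (charge +1): 1 H
  1 × S: 1 H
  Total hydrogens = 13.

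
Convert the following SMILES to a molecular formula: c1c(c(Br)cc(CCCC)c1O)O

C10H13BrO2

Heavy atoms from the SMILES: 1 Br, 10 C, 2 O.
Implicit hydrogens by atom environment:
  4 × C (aromatic): no H
  3 × C: 2 H each → 6
  2 × C (aromatic): 1 H each → 2
  2 × O: 1 H each → 2
  1 × Br: no H
  1 × C: 3 H
  Total hydrogens = 13.
Molecular formula: C10H13BrO2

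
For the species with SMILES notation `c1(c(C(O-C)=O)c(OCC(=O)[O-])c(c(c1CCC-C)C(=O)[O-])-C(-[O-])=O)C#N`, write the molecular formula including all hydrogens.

[C17H14NO9]3-

Heavy atoms from the SMILES: 17 C, 1 N, 9 O.
Implicit hydrogens by atom environment:
  6 × C (aromatic): no H
  6 × O: no H
  5 × C: no H
  4 × C: 2 H each → 8
  3 × O (charge -1): no H
  2 × C: 3 H each → 6
  1 × N: no H
  Total hydrogens = 14.
Net charge -3.
Molecular formula: [C17H14NO9]3-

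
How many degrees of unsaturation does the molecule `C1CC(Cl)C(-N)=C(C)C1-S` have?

Molecular formula from the SMILES: C7H12ClNS.
DoU = (2C + 2 + N − H − X)/2 = (2·7 + 2 + 1 − 12 − 1)/2 = 4/2 = 2.
(Structurally: 1 ring(s) + 1 π bond(s) = 2.)

2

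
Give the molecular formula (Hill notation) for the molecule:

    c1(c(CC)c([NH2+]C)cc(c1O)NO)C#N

Heavy atoms from the SMILES: 10 C, 3 N, 2 O.
Implicit hydrogens by atom environment:
  5 × C (aromatic): no H
  2 × C: 3 H each → 6
  2 × O: 1 H each → 2
  1 × C: 2 H
  1 × C (aromatic): 1 H
  1 × C: no H
  1 × N (charge +1): 2 H
  1 × N: 1 H
  1 × N: no H
  Total hydrogens = 14.
Net charge +1.
Molecular formula: C10H14N3O2+

C10H14N3O2+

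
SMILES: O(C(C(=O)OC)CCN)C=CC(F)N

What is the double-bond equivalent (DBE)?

2

Molecular formula from the SMILES: C8H15FN2O3.
DoU = (2C + 2 + N − H − X)/2 = (2·8 + 2 + 2 − 15 − 1)/2 = 4/2 = 2.
(Structurally: 0 ring(s) + 2 π bond(s) = 2.)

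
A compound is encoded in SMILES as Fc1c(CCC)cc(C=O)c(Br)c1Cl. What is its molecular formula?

C10H9BrClFO

Heavy atoms from the SMILES: 1 Br, 10 C, 1 Cl, 1 F, 1 O.
Implicit hydrogens by atom environment:
  5 × C (aromatic): no H
  2 × C: 2 H each → 4
  1 × Br: no H
  1 × C: 3 H
  1 × C (aromatic): 1 H
  1 × C: 1 H
  1 × Cl: no H
  1 × F: no H
  1 × O: no H
  Total hydrogens = 9.
Molecular formula: C10H9BrClFO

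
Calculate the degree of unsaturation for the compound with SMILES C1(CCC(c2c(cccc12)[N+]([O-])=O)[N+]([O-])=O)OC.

7

Molecular formula from the SMILES: C11H12N2O5.
DoU = (2C + 2 + N − H − X)/2 = (2·11 + 2 + 2 − 12 − 0)/2 = 14/2 = 7.
(Structurally: 2 ring(s) + 5 π bond(s) = 7.)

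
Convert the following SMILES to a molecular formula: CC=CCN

C4H9N

Heavy atoms from the SMILES: 4 C, 1 N.
Implicit hydrogens by atom environment:
  2 × C: 1 H each → 2
  1 × C: 3 H
  1 × C: 2 H
  1 × N: 2 H
  Total hydrogens = 9.
Molecular formula: C4H9N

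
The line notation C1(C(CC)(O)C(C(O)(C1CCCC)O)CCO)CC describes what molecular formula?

C15H30O4

Heavy atoms from the SMILES: 15 C, 4 O.
Implicit hydrogens by atom environment:
  7 × C: 2 H each → 14
  4 × O: 1 H each → 4
  3 × C: 3 H each → 9
  3 × C: 1 H each → 3
  2 × C: no H
  Total hydrogens = 30.
Molecular formula: C15H30O4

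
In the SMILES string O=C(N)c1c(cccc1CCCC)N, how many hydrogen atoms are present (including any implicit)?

16

Hydrogens are implicit in SMILES; fill each atom to its normal valence:
  3 × C: 2 H each → 6
  3 × C (aromatic): 1 H each → 3
  3 × C (aromatic): no H
  2 × N: 2 H each → 4
  1 × C: 3 H
  1 × C: no H
  1 × O: no H
  Total hydrogens = 16.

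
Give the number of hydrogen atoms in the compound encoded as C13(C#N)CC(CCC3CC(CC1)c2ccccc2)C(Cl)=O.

20

Hydrogens are implicit in SMILES; fill each atom to its normal valence:
  6 × C: 2 H each → 12
  5 × C (aromatic): 1 H each → 5
  3 × C: 1 H each → 3
  3 × C: no H
  1 × C (aromatic): no H
  1 × Cl: no H
  1 × N: no H
  1 × O: no H
  Total hydrogens = 20.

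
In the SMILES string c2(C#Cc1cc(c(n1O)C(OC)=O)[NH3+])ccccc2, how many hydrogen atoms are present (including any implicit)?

13

Hydrogens are implicit in SMILES; fill each atom to its normal valence:
  6 × C (aromatic): 1 H each → 6
  4 × C (aromatic): no H
  3 × C: no H
  2 × O: no H
  1 × C: 3 H
  1 × N (charge +1): 3 H
  1 × N (aromatic): no H
  1 × O: 1 H
  Total hydrogens = 13.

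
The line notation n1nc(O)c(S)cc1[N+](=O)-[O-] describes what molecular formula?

Heavy atoms from the SMILES: 4 C, 3 N, 3 O, 1 S.
Implicit hydrogens by atom environment:
  3 × C (aromatic): no H
  2 × N (aromatic): no H
  1 × C (aromatic): 1 H
  1 × N (charge +1): no H
  1 × O: 1 H
  1 × O: no H
  1 × O (charge -1): no H
  1 × S: 1 H
  Total hydrogens = 3.
Molecular formula: C4H3N3O3S

C4H3N3O3S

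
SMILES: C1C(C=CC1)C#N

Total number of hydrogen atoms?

7

Hydrogens are implicit in SMILES; fill each atom to its normal valence:
  3 × C: 1 H each → 3
  2 × C: 2 H each → 4
  1 × C: no H
  1 × N: no H
  Total hydrogens = 7.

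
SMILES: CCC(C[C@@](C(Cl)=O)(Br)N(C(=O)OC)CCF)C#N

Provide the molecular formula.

C11H15BrClFN2O3

Heavy atoms from the SMILES: 1 Br, 11 C, 1 Cl, 1 F, 2 N, 3 O.
Implicit hydrogens by atom environment:
  4 × C: 2 H each → 8
  4 × C: no H
  3 × O: no H
  2 × C: 3 H each → 6
  2 × N: no H
  1 × Br: no H
  1 × C: 1 H
  1 × Cl: no H
  1 × F: no H
  Total hydrogens = 15.
Molecular formula: C11H15BrClFN2O3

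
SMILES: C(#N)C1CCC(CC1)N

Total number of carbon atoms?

The symbol for carbon appears 7 times in the SMILES.

7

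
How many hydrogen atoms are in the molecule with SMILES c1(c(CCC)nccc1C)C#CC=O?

Hydrogens are implicit in SMILES; fill each atom to its normal valence:
  3 × C (aromatic): no H
  2 × C: 3 H each → 6
  2 × C: 2 H each → 4
  2 × C (aromatic): 1 H each → 2
  2 × C: no H
  1 × C: 1 H
  1 × N (aromatic): no H
  1 × O: no H
  Total hydrogens = 13.

13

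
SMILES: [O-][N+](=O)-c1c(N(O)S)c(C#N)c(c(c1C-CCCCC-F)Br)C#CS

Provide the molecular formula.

Heavy atoms from the SMILES: 1 Br, 15 C, 1 F, 3 N, 3 O, 2 S.
Implicit hydrogens by atom environment:
  6 × C: 2 H each → 12
  6 × C (aromatic): no H
  3 × C: no H
  2 × N: no H
  2 × S: 1 H each → 2
  1 × Br: no H
  1 × F: no H
  1 × N (charge +1): no H
  1 × O: 1 H
  1 × O: no H
  1 × O (charge -1): no H
  Total hydrogens = 15.
Molecular formula: C15H15BrFN3O3S2

C15H15BrFN3O3S2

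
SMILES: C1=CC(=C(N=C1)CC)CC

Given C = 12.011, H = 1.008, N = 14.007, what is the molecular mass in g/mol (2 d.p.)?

135.21

Molecular formula: C9H13N.
M = 9×12.011 + 13×1.008 + 1×14.007 = 135.21 g/mol.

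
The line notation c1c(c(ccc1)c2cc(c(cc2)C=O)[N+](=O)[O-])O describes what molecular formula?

Heavy atoms from the SMILES: 13 C, 1 N, 4 O.
Implicit hydrogens by atom environment:
  7 × C (aromatic): 1 H each → 7
  5 × C (aromatic): no H
  2 × O: no H
  1 × C: 1 H
  1 × N (charge +1): no H
  1 × O: 1 H
  1 × O (charge -1): no H
  Total hydrogens = 9.
Molecular formula: C13H9NO4

C13H9NO4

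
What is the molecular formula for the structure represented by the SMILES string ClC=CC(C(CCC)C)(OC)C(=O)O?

C10H17ClO3

Heavy atoms from the SMILES: 10 C, 1 Cl, 3 O.
Implicit hydrogens by atom environment:
  3 × C: 3 H each → 9
  3 × C: 1 H each → 3
  2 × C: 2 H each → 4
  2 × C: no H
  2 × O: no H
  1 × Cl: no H
  1 × O: 1 H
  Total hydrogens = 17.
Molecular formula: C10H17ClO3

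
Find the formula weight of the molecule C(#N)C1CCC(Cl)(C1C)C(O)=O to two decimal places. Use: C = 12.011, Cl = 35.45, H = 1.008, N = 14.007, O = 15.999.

187.62

Molecular formula: C8H10ClNO2.
M = 8×12.011 + 1×35.45 + 10×1.008 + 1×14.007 + 2×15.999 = 187.62 g/mol.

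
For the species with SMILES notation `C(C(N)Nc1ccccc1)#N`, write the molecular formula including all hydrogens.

C8H9N3

Heavy atoms from the SMILES: 8 C, 3 N.
Implicit hydrogens by atom environment:
  5 × C (aromatic): 1 H each → 5
  1 × C: 1 H
  1 × C: no H
  1 × C (aromatic): no H
  1 × N: 2 H
  1 × N: 1 H
  1 × N: no H
  Total hydrogens = 9.
Molecular formula: C8H9N3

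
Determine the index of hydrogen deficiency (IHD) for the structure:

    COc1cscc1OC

3

Molecular formula from the SMILES: C6H8O2S.
DoU = (2C + 2 + N − H − X)/2 = (2·6 + 2 + 0 − 8 − 0)/2 = 6/2 = 3.
(Structurally: 1 ring(s) + 2 π bond(s) = 3.)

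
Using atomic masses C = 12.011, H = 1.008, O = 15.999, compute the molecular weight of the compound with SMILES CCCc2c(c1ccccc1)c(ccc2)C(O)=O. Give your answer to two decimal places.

240.30

Molecular formula: C16H16O2.
M = 16×12.011 + 16×1.008 + 2×15.999 = 240.30 g/mol.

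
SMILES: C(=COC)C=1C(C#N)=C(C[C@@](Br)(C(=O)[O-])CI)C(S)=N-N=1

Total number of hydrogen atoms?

10

Hydrogens are implicit in SMILES; fill each atom to its normal valence:
  4 × C (aromatic): no H
  3 × C: no H
  2 × C: 2 H each → 4
  2 × C: 1 H each → 2
  2 × N (aromatic): no H
  2 × O: no H
  1 × Br: no H
  1 × C: 3 H
  1 × I: no H
  1 × N: no H
  1 × O (charge -1): no H
  1 × S: 1 H
  Total hydrogens = 10.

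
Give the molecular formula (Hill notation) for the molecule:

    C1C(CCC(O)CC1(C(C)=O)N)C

C10H19NO2

Heavy atoms from the SMILES: 10 C, 1 N, 2 O.
Implicit hydrogens by atom environment:
  4 × C: 2 H each → 8
  2 × C: 3 H each → 6
  2 × C: 1 H each → 2
  2 × C: no H
  1 × N: 2 H
  1 × O: 1 H
  1 × O: no H
  Total hydrogens = 19.
Molecular formula: C10H19NO2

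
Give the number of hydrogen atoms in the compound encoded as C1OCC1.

6

Hydrogens are implicit in SMILES; fill each atom to its normal valence:
  3 × C: 2 H each → 6
  1 × O: no H
  Total hydrogens = 6.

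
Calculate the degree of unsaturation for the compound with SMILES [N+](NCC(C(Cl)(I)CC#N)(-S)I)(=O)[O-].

Molecular formula from the SMILES: C5H6ClI2N3O2S.
DoU = (2C + 2 + N − H − X)/2 = (2·5 + 2 + 3 − 6 − 3)/2 = 6/2 = 3.
(Structurally: 0 ring(s) + 3 π bond(s) = 3.)

3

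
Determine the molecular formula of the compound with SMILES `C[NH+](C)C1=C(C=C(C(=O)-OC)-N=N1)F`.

C8H11FN3O2+

Heavy atoms from the SMILES: 8 C, 1 F, 3 N, 2 O.
Implicit hydrogens by atom environment:
  3 × C: 3 H each → 9
  3 × C (aromatic): no H
  2 × N (aromatic): no H
  2 × O: no H
  1 × C (aromatic): 1 H
  1 × C: no H
  1 × F: no H
  1 × N (charge +1): 1 H
  Total hydrogens = 11.
Net charge +1.
Molecular formula: C8H11FN3O2+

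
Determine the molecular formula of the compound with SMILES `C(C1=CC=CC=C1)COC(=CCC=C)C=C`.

C15H18O

Heavy atoms from the SMILES: 15 C, 1 O.
Implicit hydrogens by atom environment:
  5 × C: 2 H each → 10
  5 × C (aromatic): 1 H each → 5
  3 × C: 1 H each → 3
  1 × C: no H
  1 × C (aromatic): no H
  1 × O: no H
  Total hydrogens = 18.
Molecular formula: C15H18O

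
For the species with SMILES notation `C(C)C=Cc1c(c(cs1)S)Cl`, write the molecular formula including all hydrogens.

Heavy atoms from the SMILES: 8 C, 1 Cl, 2 S.
Implicit hydrogens by atom environment:
  3 × C (aromatic): no H
  2 × C: 1 H each → 2
  1 × C: 3 H
  1 × C: 2 H
  1 × C (aromatic): 1 H
  1 × Cl: no H
  1 × S: 1 H
  1 × S (aromatic): no H
  Total hydrogens = 9.
Molecular formula: C8H9ClS2

C8H9ClS2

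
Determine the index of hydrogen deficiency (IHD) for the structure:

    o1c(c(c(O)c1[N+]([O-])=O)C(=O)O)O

5

Molecular formula from the SMILES: C5H3NO7.
DoU = (2C + 2 + N − H − X)/2 = (2·5 + 2 + 1 − 3 − 0)/2 = 10/2 = 5.
(Structurally: 1 ring(s) + 4 π bond(s) = 5.)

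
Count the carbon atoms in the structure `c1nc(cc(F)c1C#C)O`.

7

The symbol for carbon appears 7 times in the SMILES. Lowercase c denotes aromatic carbon and counts toward C.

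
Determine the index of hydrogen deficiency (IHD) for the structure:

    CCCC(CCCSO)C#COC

2

Molecular formula from the SMILES: C10H18O2S.
DoU = (2C + 2 + N − H − X)/2 = (2·10 + 2 + 0 − 18 − 0)/2 = 4/2 = 2.
(Structurally: 0 ring(s) + 2 π bond(s) = 2.)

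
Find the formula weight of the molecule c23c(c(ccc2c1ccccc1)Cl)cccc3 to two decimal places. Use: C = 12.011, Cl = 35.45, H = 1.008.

Molecular formula: C16H11Cl.
M = 16×12.011 + 1×35.45 + 11×1.008 = 238.71 g/mol.

238.71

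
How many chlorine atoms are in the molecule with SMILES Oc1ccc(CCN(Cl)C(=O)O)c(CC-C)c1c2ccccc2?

1

The symbol for chlorine appears 1 time in the SMILES.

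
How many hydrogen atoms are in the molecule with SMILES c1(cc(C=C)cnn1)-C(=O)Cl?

Hydrogens are implicit in SMILES; fill each atom to its normal valence:
  2 × C (aromatic): 1 H each → 2
  2 × C (aromatic): no H
  2 × N (aromatic): no H
  1 × C: 2 H
  1 × C: 1 H
  1 × C: no H
  1 × Cl: no H
  1 × O: no H
  Total hydrogens = 5.

5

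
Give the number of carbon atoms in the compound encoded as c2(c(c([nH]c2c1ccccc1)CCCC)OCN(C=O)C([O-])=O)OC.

18

The symbol for carbon appears 18 times in the SMILES. Lowercase c denotes aromatic carbon and counts toward C.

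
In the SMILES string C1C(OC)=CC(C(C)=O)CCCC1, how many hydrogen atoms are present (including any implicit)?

18

Hydrogens are implicit in SMILES; fill each atom to its normal valence:
  5 × C: 2 H each → 10
  2 × C: 3 H each → 6
  2 × C: 1 H each → 2
  2 × C: no H
  2 × O: no H
  Total hydrogens = 18.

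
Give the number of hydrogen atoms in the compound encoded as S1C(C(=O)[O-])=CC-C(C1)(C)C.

11

Hydrogens are implicit in SMILES; fill each atom to its normal valence:
  3 × C: no H
  2 × C: 3 H each → 6
  2 × C: 2 H each → 4
  1 × C: 1 H
  1 × O: no H
  1 × O (charge -1): no H
  1 × S: no H
  Total hydrogens = 11.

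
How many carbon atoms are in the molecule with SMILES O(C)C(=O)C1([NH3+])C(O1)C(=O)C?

6

The symbol for carbon appears 6 times in the SMILES.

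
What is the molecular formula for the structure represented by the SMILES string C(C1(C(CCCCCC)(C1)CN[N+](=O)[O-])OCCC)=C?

Heavy atoms from the SMILES: 15 C, 2 N, 3 O.
Implicit hydrogens by atom environment:
  10 × C: 2 H each → 20
  2 × C: 3 H each → 6
  2 × C: no H
  2 × O: no H
  1 × C: 1 H
  1 × N: 1 H
  1 × N (charge +1): no H
  1 × O (charge -1): no H
  Total hydrogens = 28.
Molecular formula: C15H28N2O3

C15H28N2O3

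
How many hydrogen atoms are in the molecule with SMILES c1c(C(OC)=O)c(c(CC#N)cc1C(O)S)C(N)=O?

Hydrogens are implicit in SMILES; fill each atom to its normal valence:
  4 × C (aromatic): no H
  3 × C: no H
  3 × O: no H
  2 × C (aromatic): 1 H each → 2
  1 × C: 3 H
  1 × C: 2 H
  1 × C: 1 H
  1 × N: 2 H
  1 × N: no H
  1 × O: 1 H
  1 × S: 1 H
  Total hydrogens = 12.

12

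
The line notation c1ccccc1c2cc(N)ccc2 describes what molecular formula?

Heavy atoms from the SMILES: 12 C, 1 N.
Implicit hydrogens by atom environment:
  9 × C (aromatic): 1 H each → 9
  3 × C (aromatic): no H
  1 × N: 2 H
  Total hydrogens = 11.
Molecular formula: C12H11N

C12H11N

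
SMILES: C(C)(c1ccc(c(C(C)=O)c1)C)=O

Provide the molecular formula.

Heavy atoms from the SMILES: 11 C, 2 O.
Implicit hydrogens by atom environment:
  3 × C: 3 H each → 9
  3 × C (aromatic): 1 H each → 3
  3 × C (aromatic): no H
  2 × C: no H
  2 × O: no H
  Total hydrogens = 12.
Molecular formula: C11H12O2

C11H12O2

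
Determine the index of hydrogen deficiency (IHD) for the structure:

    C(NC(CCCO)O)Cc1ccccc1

4

Molecular formula from the SMILES: C12H19NO2.
DoU = (2C + 2 + N − H − X)/2 = (2·12 + 2 + 1 − 19 − 0)/2 = 8/2 = 4.
(Structurally: 1 ring(s) + 3 π bond(s) = 4.)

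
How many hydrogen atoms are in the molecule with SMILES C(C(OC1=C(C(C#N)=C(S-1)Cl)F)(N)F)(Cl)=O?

2

Hydrogens are implicit in SMILES; fill each atom to its normal valence:
  4 × C (aromatic): no H
  3 × C: no H
  2 × Cl: no H
  2 × F: no H
  2 × O: no H
  1 × N: 2 H
  1 × N: no H
  1 × S (aromatic): no H
  Total hydrogens = 2.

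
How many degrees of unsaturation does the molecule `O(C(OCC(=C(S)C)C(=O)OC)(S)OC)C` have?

2

Molecular formula from the SMILES: C9H16O5S2.
DoU = (2C + 2 + N − H − X)/2 = (2·9 + 2 + 0 − 16 − 0)/2 = 4/2 = 2.
(Structurally: 0 ring(s) + 2 π bond(s) = 2.)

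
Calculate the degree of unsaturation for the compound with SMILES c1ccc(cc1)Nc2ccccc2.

8

Molecular formula from the SMILES: C12H11N.
DoU = (2C + 2 + N − H − X)/2 = (2·12 + 2 + 1 − 11 − 0)/2 = 16/2 = 8.
(Structurally: 2 ring(s) + 6 π bond(s) = 8.)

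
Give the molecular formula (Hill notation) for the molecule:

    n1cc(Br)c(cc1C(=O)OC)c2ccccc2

C13H10BrNO2

Heavy atoms from the SMILES: 1 Br, 13 C, 1 N, 2 O.
Implicit hydrogens by atom environment:
  7 × C (aromatic): 1 H each → 7
  4 × C (aromatic): no H
  2 × O: no H
  1 × Br: no H
  1 × C: 3 H
  1 × C: no H
  1 × N (aromatic): no H
  Total hydrogens = 10.
Molecular formula: C13H10BrNO2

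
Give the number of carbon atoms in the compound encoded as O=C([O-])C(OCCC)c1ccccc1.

The symbol for carbon appears 11 times in the SMILES. Lowercase c denotes aromatic carbon and counts toward C.

11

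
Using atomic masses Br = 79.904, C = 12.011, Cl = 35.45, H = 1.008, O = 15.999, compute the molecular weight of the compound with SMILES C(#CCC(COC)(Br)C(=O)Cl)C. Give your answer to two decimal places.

253.52

Molecular formula: C8H10BrClO2.
M = 1×79.904 + 8×12.011 + 1×35.45 + 10×1.008 + 2×15.999 = 253.52 g/mol.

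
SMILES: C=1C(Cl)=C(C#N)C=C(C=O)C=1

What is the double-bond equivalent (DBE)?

7

Molecular formula from the SMILES: C8H4ClNO.
DoU = (2C + 2 + N − H − X)/2 = (2·8 + 2 + 1 − 4 − 1)/2 = 14/2 = 7.
(Structurally: 1 ring(s) + 6 π bond(s) = 7.)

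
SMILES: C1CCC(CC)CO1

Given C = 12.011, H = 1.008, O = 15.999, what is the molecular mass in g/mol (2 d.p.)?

Molecular formula: C7H14O.
M = 7×12.011 + 14×1.008 + 1×15.999 = 114.19 g/mol.

114.19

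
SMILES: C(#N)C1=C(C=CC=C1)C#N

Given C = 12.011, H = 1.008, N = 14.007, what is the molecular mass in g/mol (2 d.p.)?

Molecular formula: C8H4N2.
M = 8×12.011 + 4×1.008 + 2×14.007 = 128.13 g/mol.

128.13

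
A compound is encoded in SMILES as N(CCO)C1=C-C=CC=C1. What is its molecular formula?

Heavy atoms from the SMILES: 8 C, 1 N, 1 O.
Implicit hydrogens by atom environment:
  5 × C (aromatic): 1 H each → 5
  2 × C: 2 H each → 4
  1 × C (aromatic): no H
  1 × N: 1 H
  1 × O: 1 H
  Total hydrogens = 11.
Molecular formula: C8H11NO

C8H11NO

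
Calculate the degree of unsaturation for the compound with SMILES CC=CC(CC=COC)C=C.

3

Molecular formula from the SMILES: C10H16O.
DoU = (2C + 2 + N − H − X)/2 = (2·10 + 2 + 0 − 16 − 0)/2 = 6/2 = 3.
(Structurally: 0 ring(s) + 3 π bond(s) = 3.)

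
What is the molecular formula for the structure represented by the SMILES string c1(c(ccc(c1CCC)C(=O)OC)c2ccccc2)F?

Heavy atoms from the SMILES: 17 C, 1 F, 2 O.
Implicit hydrogens by atom environment:
  7 × C (aromatic): 1 H each → 7
  5 × C (aromatic): no H
  2 × C: 3 H each → 6
  2 × C: 2 H each → 4
  2 × O: no H
  1 × C: no H
  1 × F: no H
  Total hydrogens = 17.
Molecular formula: C17H17FO2

C17H17FO2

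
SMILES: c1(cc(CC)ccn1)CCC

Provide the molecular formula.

C10H15N

Heavy atoms from the SMILES: 10 C, 1 N.
Implicit hydrogens by atom environment:
  3 × C: 2 H each → 6
  3 × C (aromatic): 1 H each → 3
  2 × C: 3 H each → 6
  2 × C (aromatic): no H
  1 × N (aromatic): no H
  Total hydrogens = 15.
Molecular formula: C10H15N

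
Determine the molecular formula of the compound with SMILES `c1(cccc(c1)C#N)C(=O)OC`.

C9H7NO2

Heavy atoms from the SMILES: 9 C, 1 N, 2 O.
Implicit hydrogens by atom environment:
  4 × C (aromatic): 1 H each → 4
  2 × C (aromatic): no H
  2 × C: no H
  2 × O: no H
  1 × C: 3 H
  1 × N: no H
  Total hydrogens = 7.
Molecular formula: C9H7NO2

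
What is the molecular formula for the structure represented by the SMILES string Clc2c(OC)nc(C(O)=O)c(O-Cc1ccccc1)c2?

Heavy atoms from the SMILES: 14 C, 1 Cl, 1 N, 4 O.
Implicit hydrogens by atom environment:
  6 × C (aromatic): 1 H each → 6
  5 × C (aromatic): no H
  3 × O: no H
  1 × C: 3 H
  1 × C: 2 H
  1 × C: no H
  1 × Cl: no H
  1 × N (aromatic): no H
  1 × O: 1 H
  Total hydrogens = 12.
Molecular formula: C14H12ClNO4

C14H12ClNO4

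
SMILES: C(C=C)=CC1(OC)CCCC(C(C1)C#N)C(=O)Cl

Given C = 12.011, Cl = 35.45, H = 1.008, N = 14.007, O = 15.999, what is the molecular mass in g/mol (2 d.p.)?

Molecular formula: C14H18ClNO2.
M = 14×12.011 + 1×35.45 + 18×1.008 + 1×14.007 + 2×15.999 = 267.75 g/mol.

267.75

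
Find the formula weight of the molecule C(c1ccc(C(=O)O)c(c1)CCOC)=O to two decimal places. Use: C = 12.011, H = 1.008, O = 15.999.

Molecular formula: C11H12O4.
M = 11×12.011 + 12×1.008 + 4×15.999 = 208.21 g/mol.

208.21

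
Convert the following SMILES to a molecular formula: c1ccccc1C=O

Heavy atoms from the SMILES: 7 C, 1 O.
Implicit hydrogens by atom environment:
  5 × C (aromatic): 1 H each → 5
  1 × C: 1 H
  1 × C (aromatic): no H
  1 × O: no H
  Total hydrogens = 6.
Molecular formula: C7H6O

C7H6O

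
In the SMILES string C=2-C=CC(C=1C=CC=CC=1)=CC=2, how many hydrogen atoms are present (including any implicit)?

10

Hydrogens are implicit in SMILES; fill each atom to its normal valence:
  10 × C (aromatic): 1 H each → 10
  2 × C (aromatic): no H
  Total hydrogens = 10.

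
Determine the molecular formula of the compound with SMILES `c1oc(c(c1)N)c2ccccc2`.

C10H9NO

Heavy atoms from the SMILES: 10 C, 1 N, 1 O.
Implicit hydrogens by atom environment:
  7 × C (aromatic): 1 H each → 7
  3 × C (aromatic): no H
  1 × N: 2 H
  1 × O (aromatic): no H
  Total hydrogens = 9.
Molecular formula: C10H9NO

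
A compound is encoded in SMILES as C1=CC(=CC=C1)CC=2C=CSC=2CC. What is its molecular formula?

C13H14S

Heavy atoms from the SMILES: 13 C, 1 S.
Implicit hydrogens by atom environment:
  7 × C (aromatic): 1 H each → 7
  3 × C (aromatic): no H
  2 × C: 2 H each → 4
  1 × C: 3 H
  1 × S (aromatic): no H
  Total hydrogens = 14.
Molecular formula: C13H14S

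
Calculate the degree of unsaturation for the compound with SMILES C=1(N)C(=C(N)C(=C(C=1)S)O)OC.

Molecular formula from the SMILES: C7H10N2O2S.
DoU = (2C + 2 + N − H − X)/2 = (2·7 + 2 + 2 − 10 − 0)/2 = 8/2 = 4.
(Structurally: 1 ring(s) + 3 π bond(s) = 4.)

4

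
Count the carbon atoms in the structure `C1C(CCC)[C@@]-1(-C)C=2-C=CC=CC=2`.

The symbol for carbon appears 13 times in the SMILES.

13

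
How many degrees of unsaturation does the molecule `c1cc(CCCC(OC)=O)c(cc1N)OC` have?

5

Molecular formula from the SMILES: C12H17NO3.
DoU = (2C + 2 + N − H − X)/2 = (2·12 + 2 + 1 − 17 − 0)/2 = 10/2 = 5.
(Structurally: 1 ring(s) + 4 π bond(s) = 5.)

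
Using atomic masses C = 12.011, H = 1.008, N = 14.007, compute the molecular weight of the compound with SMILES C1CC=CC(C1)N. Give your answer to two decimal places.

97.16

Molecular formula: C6H11N.
M = 6×12.011 + 11×1.008 + 1×14.007 = 97.16 g/mol.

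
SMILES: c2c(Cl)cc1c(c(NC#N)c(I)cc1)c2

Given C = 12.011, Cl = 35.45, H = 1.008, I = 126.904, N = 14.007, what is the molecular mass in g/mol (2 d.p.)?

Molecular formula: C11H6ClIN2.
M = 11×12.011 + 1×35.45 + 6×1.008 + 1×126.904 + 2×14.007 = 328.54 g/mol.

328.54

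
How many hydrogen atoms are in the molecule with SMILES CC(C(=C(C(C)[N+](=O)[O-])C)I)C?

Hydrogens are implicit in SMILES; fill each atom to its normal valence:
  4 × C: 3 H each → 12
  2 × C: 1 H each → 2
  2 × C: no H
  1 × I: no H
  1 × N (charge +1): no H
  1 × O: no H
  1 × O (charge -1): no H
  Total hydrogens = 14.

14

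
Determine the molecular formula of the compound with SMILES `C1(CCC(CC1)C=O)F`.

C7H11FO

Heavy atoms from the SMILES: 7 C, 1 F, 1 O.
Implicit hydrogens by atom environment:
  4 × C: 2 H each → 8
  3 × C: 1 H each → 3
  1 × F: no H
  1 × O: no H
  Total hydrogens = 11.
Molecular formula: C7H11FO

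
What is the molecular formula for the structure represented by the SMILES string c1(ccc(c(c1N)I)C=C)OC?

Heavy atoms from the SMILES: 9 C, 1 I, 1 N, 1 O.
Implicit hydrogens by atom environment:
  4 × C (aromatic): no H
  2 × C (aromatic): 1 H each → 2
  1 × C: 3 H
  1 × C: 2 H
  1 × C: 1 H
  1 × I: no H
  1 × N: 2 H
  1 × O: no H
  Total hydrogens = 10.
Molecular formula: C9H10INO

C9H10INO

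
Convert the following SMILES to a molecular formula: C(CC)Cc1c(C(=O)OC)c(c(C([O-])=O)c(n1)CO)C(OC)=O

C15H18NO7-

Heavy atoms from the SMILES: 15 C, 1 N, 7 O.
Implicit hydrogens by atom environment:
  5 × C (aromatic): no H
  5 × O: no H
  4 × C: 2 H each → 8
  3 × C: 3 H each → 9
  3 × C: no H
  1 × N (aromatic): no H
  1 × O: 1 H
  1 × O (charge -1): no H
  Total hydrogens = 18.
Net charge -1.
Molecular formula: C15H18NO7-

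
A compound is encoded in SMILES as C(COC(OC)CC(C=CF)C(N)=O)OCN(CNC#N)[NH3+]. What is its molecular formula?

C12H23FN5O4+

Heavy atoms from the SMILES: 12 C, 1 F, 5 N, 4 O.
Implicit hydrogens by atom environment:
  5 × C: 2 H each → 10
  4 × C: 1 H each → 4
  4 × O: no H
  2 × C: no H
  2 × N: no H
  1 × C: 3 H
  1 × F: no H
  1 × N (charge +1): 3 H
  1 × N: 2 H
  1 × N: 1 H
  Total hydrogens = 23.
Net charge +1.
Molecular formula: C12H23FN5O4+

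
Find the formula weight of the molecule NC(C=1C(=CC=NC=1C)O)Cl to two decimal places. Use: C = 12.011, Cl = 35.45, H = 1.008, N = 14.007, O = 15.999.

172.61

Molecular formula: C7H9ClN2O.
M = 7×12.011 + 1×35.45 + 9×1.008 + 2×14.007 + 1×15.999 = 172.61 g/mol.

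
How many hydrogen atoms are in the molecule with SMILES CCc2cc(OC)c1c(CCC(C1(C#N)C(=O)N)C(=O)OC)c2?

Hydrogens are implicit in SMILES; fill each atom to its normal valence:
  4 × C (aromatic): no H
  4 × C: no H
  4 × O: no H
  3 × C: 3 H each → 9
  3 × C: 2 H each → 6
  2 × C (aromatic): 1 H each → 2
  1 × C: 1 H
  1 × N: 2 H
  1 × N: no H
  Total hydrogens = 20.

20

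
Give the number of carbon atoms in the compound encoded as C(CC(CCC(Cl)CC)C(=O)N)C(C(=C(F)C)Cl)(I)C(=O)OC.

The symbol for carbon appears 15 times in the SMILES. (Cl is a single chlorine, not C + l.)

15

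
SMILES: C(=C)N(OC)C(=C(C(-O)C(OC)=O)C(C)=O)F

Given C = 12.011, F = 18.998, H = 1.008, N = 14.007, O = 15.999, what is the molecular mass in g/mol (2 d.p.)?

247.22

Molecular formula: C10H14FNO5.
M = 10×12.011 + 1×18.998 + 14×1.008 + 1×14.007 + 5×15.999 = 247.22 g/mol.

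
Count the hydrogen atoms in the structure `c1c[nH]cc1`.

5

Hydrogens are implicit in SMILES; fill each atom to its normal valence:
  4 × C (aromatic): 1 H each → 4
  1 × N (aromatic): 1 H
  Total hydrogens = 5.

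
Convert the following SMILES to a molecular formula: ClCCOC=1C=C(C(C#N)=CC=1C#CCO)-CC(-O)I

C14H13ClINO3

Heavy atoms from the SMILES: 14 C, 1 Cl, 1 I, 1 N, 3 O.
Implicit hydrogens by atom environment:
  4 × C: 2 H each → 8
  4 × C (aromatic): no H
  3 × C: no H
  2 × C (aromatic): 1 H each → 2
  2 × O: 1 H each → 2
  1 × C: 1 H
  1 × Cl: no H
  1 × I: no H
  1 × N: no H
  1 × O: no H
  Total hydrogens = 13.
Molecular formula: C14H13ClINO3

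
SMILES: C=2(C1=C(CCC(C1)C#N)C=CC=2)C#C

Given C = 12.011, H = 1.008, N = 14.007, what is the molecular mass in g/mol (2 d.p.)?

181.24

Molecular formula: C13H11N.
M = 13×12.011 + 11×1.008 + 1×14.007 = 181.24 g/mol.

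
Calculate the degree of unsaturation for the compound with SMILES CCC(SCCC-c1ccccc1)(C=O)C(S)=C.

Molecular formula from the SMILES: C15H20OS2.
DoU = (2C + 2 + N − H − X)/2 = (2·15 + 2 + 0 − 20 − 0)/2 = 12/2 = 6.
(Structurally: 1 ring(s) + 5 π bond(s) = 6.)

6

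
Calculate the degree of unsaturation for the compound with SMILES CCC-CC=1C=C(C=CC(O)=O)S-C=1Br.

Molecular formula from the SMILES: C11H13BrO2S.
DoU = (2C + 2 + N − H − X)/2 = (2·11 + 2 + 0 − 13 − 1)/2 = 10/2 = 5.
(Structurally: 1 ring(s) + 4 π bond(s) = 5.)

5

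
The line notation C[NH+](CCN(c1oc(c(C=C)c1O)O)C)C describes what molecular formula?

C11H19N2O3+

Heavy atoms from the SMILES: 11 C, 2 N, 3 O.
Implicit hydrogens by atom environment:
  4 × C (aromatic): no H
  3 × C: 3 H each → 9
  3 × C: 2 H each → 6
  2 × O: 1 H each → 2
  1 × C: 1 H
  1 × N (charge +1): 1 H
  1 × N: no H
  1 × O (aromatic): no H
  Total hydrogens = 19.
Net charge +1.
Molecular formula: C11H19N2O3+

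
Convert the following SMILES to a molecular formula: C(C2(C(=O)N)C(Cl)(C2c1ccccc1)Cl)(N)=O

C11H10Cl2N2O2

Heavy atoms from the SMILES: 11 C, 2 Cl, 2 N, 2 O.
Implicit hydrogens by atom environment:
  5 × C (aromatic): 1 H each → 5
  4 × C: no H
  2 × Cl: no H
  2 × N: 2 H each → 4
  2 × O: no H
  1 × C: 1 H
  1 × C (aromatic): no H
  Total hydrogens = 10.
Molecular formula: C11H10Cl2N2O2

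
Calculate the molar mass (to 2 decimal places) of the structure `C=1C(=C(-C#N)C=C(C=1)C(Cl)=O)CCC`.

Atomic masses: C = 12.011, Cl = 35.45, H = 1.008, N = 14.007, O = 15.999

207.66

Molecular formula: C11H10ClNO.
M = 11×12.011 + 1×35.45 + 10×1.008 + 1×14.007 + 1×15.999 = 207.66 g/mol.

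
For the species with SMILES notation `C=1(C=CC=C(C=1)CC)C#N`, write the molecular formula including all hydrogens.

Heavy atoms from the SMILES: 9 C, 1 N.
Implicit hydrogens by atom environment:
  4 × C (aromatic): 1 H each → 4
  2 × C (aromatic): no H
  1 × C: 3 H
  1 × C: 2 H
  1 × C: no H
  1 × N: no H
  Total hydrogens = 9.
Molecular formula: C9H9N

C9H9N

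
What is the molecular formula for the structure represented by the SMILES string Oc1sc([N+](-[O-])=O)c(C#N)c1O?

Heavy atoms from the SMILES: 5 C, 2 N, 4 O, 1 S.
Implicit hydrogens by atom environment:
  4 × C (aromatic): no H
  2 × O: 1 H each → 2
  1 × C: no H
  1 × N: no H
  1 × N (charge +1): no H
  1 × O: no H
  1 × O (charge -1): no H
  1 × S (aromatic): no H
  Total hydrogens = 2.
Molecular formula: C5H2N2O4S

C5H2N2O4S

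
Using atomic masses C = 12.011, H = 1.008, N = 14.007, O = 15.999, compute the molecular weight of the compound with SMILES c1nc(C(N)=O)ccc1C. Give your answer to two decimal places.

Molecular formula: C7H8N2O.
M = 7×12.011 + 8×1.008 + 2×14.007 + 1×15.999 = 136.15 g/mol.

136.15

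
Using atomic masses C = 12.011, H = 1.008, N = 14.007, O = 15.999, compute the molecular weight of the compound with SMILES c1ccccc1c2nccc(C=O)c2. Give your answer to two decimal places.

Molecular formula: C12H9NO.
M = 12×12.011 + 9×1.008 + 1×14.007 + 1×15.999 = 183.21 g/mol.

183.21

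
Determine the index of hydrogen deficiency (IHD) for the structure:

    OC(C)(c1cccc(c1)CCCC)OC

4

Molecular formula from the SMILES: C13H20O2.
DoU = (2C + 2 + N − H − X)/2 = (2·13 + 2 + 0 − 20 − 0)/2 = 8/2 = 4.
(Structurally: 1 ring(s) + 3 π bond(s) = 4.)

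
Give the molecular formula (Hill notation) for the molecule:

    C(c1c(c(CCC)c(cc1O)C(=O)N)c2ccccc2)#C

C18H17NO2

Heavy atoms from the SMILES: 18 C, 1 N, 2 O.
Implicit hydrogens by atom environment:
  6 × C (aromatic): 1 H each → 6
  6 × C (aromatic): no H
  2 × C: 2 H each → 4
  2 × C: no H
  1 × C: 3 H
  1 × C: 1 H
  1 × N: 2 H
  1 × O: 1 H
  1 × O: no H
  Total hydrogens = 17.
Molecular formula: C18H17NO2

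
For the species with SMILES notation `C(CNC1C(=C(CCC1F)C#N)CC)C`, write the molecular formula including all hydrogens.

C12H19FN2

Heavy atoms from the SMILES: 12 C, 1 F, 2 N.
Implicit hydrogens by atom environment:
  5 × C: 2 H each → 10
  3 × C: no H
  2 × C: 3 H each → 6
  2 × C: 1 H each → 2
  1 × F: no H
  1 × N: 1 H
  1 × N: no H
  Total hydrogens = 19.
Molecular formula: C12H19FN2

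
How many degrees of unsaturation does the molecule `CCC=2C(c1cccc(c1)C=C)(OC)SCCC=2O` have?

Molecular formula from the SMILES: C16H20O2S.
DoU = (2C + 2 + N − H − X)/2 = (2·16 + 2 + 0 − 20 − 0)/2 = 14/2 = 7.
(Structurally: 2 ring(s) + 5 π bond(s) = 7.)

7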